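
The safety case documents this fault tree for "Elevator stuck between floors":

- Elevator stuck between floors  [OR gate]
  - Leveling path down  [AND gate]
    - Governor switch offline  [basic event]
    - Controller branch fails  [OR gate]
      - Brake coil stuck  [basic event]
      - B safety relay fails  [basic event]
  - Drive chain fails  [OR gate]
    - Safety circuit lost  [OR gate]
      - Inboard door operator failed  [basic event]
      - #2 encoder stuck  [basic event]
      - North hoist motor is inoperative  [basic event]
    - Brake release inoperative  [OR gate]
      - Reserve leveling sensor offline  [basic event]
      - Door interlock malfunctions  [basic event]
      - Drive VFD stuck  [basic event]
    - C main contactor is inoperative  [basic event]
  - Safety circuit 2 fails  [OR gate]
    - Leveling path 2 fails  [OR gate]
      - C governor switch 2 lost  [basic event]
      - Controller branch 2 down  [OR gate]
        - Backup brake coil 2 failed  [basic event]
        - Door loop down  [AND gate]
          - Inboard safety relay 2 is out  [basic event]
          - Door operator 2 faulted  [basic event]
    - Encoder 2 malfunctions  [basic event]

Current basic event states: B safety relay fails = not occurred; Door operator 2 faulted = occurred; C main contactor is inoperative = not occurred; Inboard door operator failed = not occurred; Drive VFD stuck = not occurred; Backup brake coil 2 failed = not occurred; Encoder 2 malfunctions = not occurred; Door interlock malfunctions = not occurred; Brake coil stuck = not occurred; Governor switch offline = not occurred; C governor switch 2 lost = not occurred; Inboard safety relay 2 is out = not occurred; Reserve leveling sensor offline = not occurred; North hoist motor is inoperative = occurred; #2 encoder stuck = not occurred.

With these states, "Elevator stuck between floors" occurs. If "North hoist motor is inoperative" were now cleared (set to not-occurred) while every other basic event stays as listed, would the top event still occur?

Counterfactual: set "North hoist motor is inoperative" to not occurred.
Controller branch fails [OR]: Brake coil stuck=not, B safety relay fails=not → no input occurs → does not occur.
Leveling path down [AND]: Governor switch offline=not, Controller branch fails=not → not all inputs occur → does not occur.
Safety circuit lost [OR]: Inboard door operator failed=not, #2 encoder stuck=not, North hoist motor is inoperative=not → no input occurs → does not occur.
Brake release inoperative [OR]: Reserve leveling sensor offline=not, Door interlock malfunctions=not, Drive VFD stuck=not → no input occurs → does not occur.
Drive chain fails [OR]: Safety circuit lost=not, Brake release inoperative=not, C main contactor is inoperative=not → no input occurs → does not occur.
Door loop down [AND]: Inboard safety relay 2 is out=not, Door operator 2 faulted=occurs → not all inputs occur → does not occur.
Controller branch 2 down [OR]: Backup brake coil 2 failed=not, Door loop down=not → no input occurs → does not occur.
Leveling path 2 fails [OR]: C governor switch 2 lost=not, Controller branch 2 down=not → no input occurs → does not occur.
Safety circuit 2 fails [OR]: Leveling path 2 fails=not, Encoder 2 malfunctions=not → no input occurs → does not occur.
Elevator stuck between floors [OR]: Leveling path down=not, Drive chain fails=not, Safety circuit 2 fails=not → no input occurs → does not occur.

No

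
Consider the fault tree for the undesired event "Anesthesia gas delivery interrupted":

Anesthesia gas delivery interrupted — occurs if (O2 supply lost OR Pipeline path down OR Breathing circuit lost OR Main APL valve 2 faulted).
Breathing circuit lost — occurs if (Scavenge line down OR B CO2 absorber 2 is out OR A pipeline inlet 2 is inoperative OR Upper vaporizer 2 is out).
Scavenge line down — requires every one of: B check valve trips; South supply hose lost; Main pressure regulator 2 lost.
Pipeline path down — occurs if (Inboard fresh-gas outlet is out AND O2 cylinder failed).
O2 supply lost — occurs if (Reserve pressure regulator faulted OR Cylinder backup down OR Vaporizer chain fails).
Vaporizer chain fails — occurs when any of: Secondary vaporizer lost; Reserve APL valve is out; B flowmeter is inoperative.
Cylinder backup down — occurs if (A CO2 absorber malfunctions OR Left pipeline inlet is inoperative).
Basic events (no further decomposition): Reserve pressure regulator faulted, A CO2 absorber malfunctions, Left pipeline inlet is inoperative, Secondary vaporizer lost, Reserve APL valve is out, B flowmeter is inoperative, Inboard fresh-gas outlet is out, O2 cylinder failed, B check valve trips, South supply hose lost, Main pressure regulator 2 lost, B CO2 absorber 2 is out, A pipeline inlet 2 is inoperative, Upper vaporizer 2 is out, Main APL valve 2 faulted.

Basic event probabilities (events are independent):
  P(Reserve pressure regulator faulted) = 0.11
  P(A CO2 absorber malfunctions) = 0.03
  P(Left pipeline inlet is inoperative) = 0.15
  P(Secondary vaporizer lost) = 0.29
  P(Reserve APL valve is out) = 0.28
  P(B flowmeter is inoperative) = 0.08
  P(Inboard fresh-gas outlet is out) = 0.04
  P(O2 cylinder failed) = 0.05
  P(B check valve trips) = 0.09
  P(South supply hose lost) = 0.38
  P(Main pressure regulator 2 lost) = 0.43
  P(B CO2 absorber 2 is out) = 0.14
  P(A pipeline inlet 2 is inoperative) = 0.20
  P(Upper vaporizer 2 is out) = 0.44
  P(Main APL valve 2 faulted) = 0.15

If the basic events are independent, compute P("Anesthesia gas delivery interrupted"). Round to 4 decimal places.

0.8889

P(Cylinder backup down) [OR] = 1 − (1−0.03) × (1−0.15) = 0.175500
P(Vaporizer chain fails) [OR] = 1 − (1−0.29) × (1−0.28) × (1−0.08) = 0.529696
P(O2 supply lost) [OR] = 1 − (1−0.11) × (1−0.175500) × (1−0.529696) = 0.654889
P(Pipeline path down) [AND] = 0.04 × 0.05 = 0.002000
P(Scavenge line down) [AND] = 0.09 × 0.38 × 0.43 = 0.014706
P(Breathing circuit lost) [OR] = 1 − (1−0.014706) × (1−0.14) × (1−0.20) × (1−0.44) = 0.620386
P(Anesthesia gas delivery interrupted) [OR] = 1 − (1−0.654889) × (1−0.002000) × (1−0.620386) × (1−0.15) = 0.888865
Rounded to 4 decimal places: P(Anesthesia gas delivery interrupted) ≈ 0.8889.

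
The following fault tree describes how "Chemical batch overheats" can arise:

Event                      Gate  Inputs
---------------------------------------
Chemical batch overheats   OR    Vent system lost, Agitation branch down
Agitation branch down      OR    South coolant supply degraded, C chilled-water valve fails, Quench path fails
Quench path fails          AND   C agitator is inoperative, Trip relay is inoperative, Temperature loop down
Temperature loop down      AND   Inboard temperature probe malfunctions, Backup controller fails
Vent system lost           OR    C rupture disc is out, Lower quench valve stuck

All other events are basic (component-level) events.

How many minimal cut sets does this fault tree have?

5

Vent system lost [OR]: union of children's cut sets → 2 cut set(s).
Temperature loop down [AND]: one cut set from each child combined → 1 × 1 = 1 cut set(s).
Quench path fails [AND]: one cut set from each child combined → 1 × 1 × 1 = 1 cut set(s).
Agitation branch down [OR]: union of children's cut sets → 3 cut set(s).
Chemical batch overheats [OR]: union of children's cut sets → 5 cut set(s).
Minimal cut sets: {C rupture disc is out}; {Lower quench valve stuck}; {South coolant supply degraded}; {C chilled-water valve fails}; {Backup controller fails, C agitator is inoperative, Inboard temperature probe malfunctions, Trip relay is inoperative}.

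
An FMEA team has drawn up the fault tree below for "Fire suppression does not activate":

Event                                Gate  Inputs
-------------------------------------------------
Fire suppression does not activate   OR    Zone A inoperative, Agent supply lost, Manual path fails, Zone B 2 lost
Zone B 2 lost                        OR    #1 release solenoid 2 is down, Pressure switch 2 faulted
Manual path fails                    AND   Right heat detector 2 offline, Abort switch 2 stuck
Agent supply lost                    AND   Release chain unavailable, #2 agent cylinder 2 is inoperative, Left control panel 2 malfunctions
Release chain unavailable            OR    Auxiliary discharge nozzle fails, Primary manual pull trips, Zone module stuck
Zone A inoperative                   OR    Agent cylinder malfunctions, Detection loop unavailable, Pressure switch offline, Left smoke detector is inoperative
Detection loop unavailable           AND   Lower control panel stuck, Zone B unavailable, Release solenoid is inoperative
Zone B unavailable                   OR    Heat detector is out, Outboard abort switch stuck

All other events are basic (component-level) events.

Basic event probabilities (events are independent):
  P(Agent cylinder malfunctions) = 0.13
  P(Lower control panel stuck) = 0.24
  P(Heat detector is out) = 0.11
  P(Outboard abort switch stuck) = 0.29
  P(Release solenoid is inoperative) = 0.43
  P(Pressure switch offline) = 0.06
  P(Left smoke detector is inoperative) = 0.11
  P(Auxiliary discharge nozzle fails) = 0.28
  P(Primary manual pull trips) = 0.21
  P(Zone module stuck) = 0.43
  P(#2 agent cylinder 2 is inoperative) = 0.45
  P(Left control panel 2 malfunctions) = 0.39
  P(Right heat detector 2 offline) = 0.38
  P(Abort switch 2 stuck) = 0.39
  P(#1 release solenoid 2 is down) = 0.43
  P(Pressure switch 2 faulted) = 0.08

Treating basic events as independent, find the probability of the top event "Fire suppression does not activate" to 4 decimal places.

0.7243

P(Zone B unavailable) [OR] = 1 − (1−0.11) × (1−0.29) = 0.368100
P(Detection loop unavailable) [AND] = 0.24 × 0.368100 × 0.43 = 0.037988
P(Zone A inoperative) [OR] = 1 − (1−0.13) × (1−0.037988) × (1−0.06) × (1−0.11) = 0.299807
P(Release chain unavailable) [OR] = 1 − (1−0.28) × (1−0.21) × (1−0.43) = 0.675784
P(Agent supply lost) [AND] = 0.675784 × 0.45 × 0.39 = 0.118600
P(Manual path fails) [AND] = 0.38 × 0.39 = 0.148200
P(Zone B 2 lost) [OR] = 1 − (1−0.43) × (1−0.08) = 0.475600
P(Fire suppression does not activate) [OR] = 1 − (1−0.299807) × (1−0.118600) × (1−0.148200) × (1−0.475600) = 0.724329
Rounded to 4 decimal places: P(Fire suppression does not activate) ≈ 0.7243.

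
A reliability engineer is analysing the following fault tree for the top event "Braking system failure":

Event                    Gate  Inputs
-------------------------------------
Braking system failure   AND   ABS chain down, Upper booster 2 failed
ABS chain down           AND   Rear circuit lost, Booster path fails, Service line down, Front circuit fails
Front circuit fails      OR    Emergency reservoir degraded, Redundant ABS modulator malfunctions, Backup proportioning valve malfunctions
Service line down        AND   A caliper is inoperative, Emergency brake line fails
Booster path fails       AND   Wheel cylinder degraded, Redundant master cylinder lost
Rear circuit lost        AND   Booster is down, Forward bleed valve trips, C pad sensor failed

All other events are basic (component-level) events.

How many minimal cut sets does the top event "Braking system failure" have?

3

Rear circuit lost [AND]: one cut set from each child combined → 1 × 1 × 1 = 1 cut set(s).
Booster path fails [AND]: one cut set from each child combined → 1 × 1 = 1 cut set(s).
Service line down [AND]: one cut set from each child combined → 1 × 1 = 1 cut set(s).
Front circuit fails [OR]: union of children's cut sets → 3 cut set(s).
ABS chain down [AND]: one cut set from each child combined → 1 × 1 × 1 × 3 = 3 cut set(s).
Braking system failure [AND]: one cut set from each child combined → 3 × 1 = 3 cut set(s).
Minimal cut sets: {A caliper is inoperative, Booster is down, C pad sensor failed, Emergency brake line fails, Emergency reservoir degraded, Forward bleed valve trips, Redundant master cylinder lost, Upper booster 2 failed, Wheel cylinder degraded}; {A caliper is inoperative, Booster is down, C pad sensor failed, Emergency brake line fails, Forward bleed valve trips, Redundant ABS modulator malfunctions, Redundant master cylinder lost, Upper booster 2 failed, Wheel cylinder degraded}; {A caliper is inoperative, Backup proportioning valve malfunctions, Booster is down, C pad sensor failed, Emergency brake line fails, Forward bleed valve trips, Redundant master cylinder lost, Upper booster 2 failed, Wheel cylinder degraded}.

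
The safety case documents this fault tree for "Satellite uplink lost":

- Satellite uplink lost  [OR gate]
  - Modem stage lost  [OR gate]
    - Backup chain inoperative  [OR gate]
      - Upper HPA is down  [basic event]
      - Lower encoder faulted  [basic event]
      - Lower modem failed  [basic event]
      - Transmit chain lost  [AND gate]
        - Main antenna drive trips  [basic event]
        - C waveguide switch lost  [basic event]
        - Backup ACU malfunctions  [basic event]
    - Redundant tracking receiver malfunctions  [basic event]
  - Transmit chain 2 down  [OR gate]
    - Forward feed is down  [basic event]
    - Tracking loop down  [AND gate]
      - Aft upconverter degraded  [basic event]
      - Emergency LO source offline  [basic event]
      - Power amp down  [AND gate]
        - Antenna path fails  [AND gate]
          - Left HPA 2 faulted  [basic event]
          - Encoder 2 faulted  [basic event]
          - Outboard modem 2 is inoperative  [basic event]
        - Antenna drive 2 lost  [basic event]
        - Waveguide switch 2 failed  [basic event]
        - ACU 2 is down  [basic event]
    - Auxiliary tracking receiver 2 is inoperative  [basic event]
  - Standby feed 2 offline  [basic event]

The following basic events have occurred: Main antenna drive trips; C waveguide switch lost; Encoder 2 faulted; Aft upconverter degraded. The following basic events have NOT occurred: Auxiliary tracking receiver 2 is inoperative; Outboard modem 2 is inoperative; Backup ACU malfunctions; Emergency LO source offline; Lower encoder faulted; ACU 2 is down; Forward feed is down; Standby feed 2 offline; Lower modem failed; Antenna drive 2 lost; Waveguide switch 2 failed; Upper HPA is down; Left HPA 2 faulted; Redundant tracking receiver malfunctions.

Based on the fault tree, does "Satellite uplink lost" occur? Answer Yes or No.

No

Transmit chain lost [AND]: Main antenna drive trips=occurs, C waveguide switch lost=occurs, Backup ACU malfunctions=not → not all inputs occur → does not occur.
Backup chain inoperative [OR]: Upper HPA is down=not, Lower encoder faulted=not, Lower modem failed=not, Transmit chain lost=not → no input occurs → does not occur.
Modem stage lost [OR]: Backup chain inoperative=not, Redundant tracking receiver malfunctions=not → no input occurs → does not occur.
Antenna path fails [AND]: Left HPA 2 faulted=not, Encoder 2 faulted=occurs, Outboard modem 2 is inoperative=not → not all inputs occur → does not occur.
Power amp down [AND]: Antenna path fails=not, Antenna drive 2 lost=not, Waveguide switch 2 failed=not, ACU 2 is down=not → not all inputs occur → does not occur.
Tracking loop down [AND]: Aft upconverter degraded=occurs, Emergency LO source offline=not, Power amp down=not → not all inputs occur → does not occur.
Transmit chain 2 down [OR]: Forward feed is down=not, Tracking loop down=not, Auxiliary tracking receiver 2 is inoperative=not → no input occurs → does not occur.
Satellite uplink lost [OR]: Modem stage lost=not, Transmit chain 2 down=not, Standby feed 2 offline=not → no input occurs → does not occur.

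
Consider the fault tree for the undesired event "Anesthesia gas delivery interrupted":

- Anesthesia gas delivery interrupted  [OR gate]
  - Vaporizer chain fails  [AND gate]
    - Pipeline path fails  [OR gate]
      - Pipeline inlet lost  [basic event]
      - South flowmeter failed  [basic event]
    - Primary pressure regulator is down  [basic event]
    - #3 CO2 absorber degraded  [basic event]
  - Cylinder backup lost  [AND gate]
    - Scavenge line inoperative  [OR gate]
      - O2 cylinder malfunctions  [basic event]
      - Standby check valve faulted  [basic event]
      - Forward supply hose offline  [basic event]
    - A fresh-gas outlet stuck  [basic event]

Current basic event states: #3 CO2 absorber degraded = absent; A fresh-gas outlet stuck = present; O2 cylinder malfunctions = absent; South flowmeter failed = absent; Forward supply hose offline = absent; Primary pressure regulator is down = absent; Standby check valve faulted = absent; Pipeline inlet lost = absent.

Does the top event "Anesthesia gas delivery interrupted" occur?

Pipeline path fails [OR]: Pipeline inlet lost=not, South flowmeter failed=not → no input occurs → does not occur.
Vaporizer chain fails [AND]: Pipeline path fails=not, Primary pressure regulator is down=not, #3 CO2 absorber degraded=not → not all inputs occur → does not occur.
Scavenge line inoperative [OR]: O2 cylinder malfunctions=not, Standby check valve faulted=not, Forward supply hose offline=not → no input occurs → does not occur.
Cylinder backup lost [AND]: Scavenge line inoperative=not, A fresh-gas outlet stuck=occurs → not all inputs occur → does not occur.
Anesthesia gas delivery interrupted [OR]: Vaporizer chain fails=not, Cylinder backup lost=not → no input occurs → does not occur.

No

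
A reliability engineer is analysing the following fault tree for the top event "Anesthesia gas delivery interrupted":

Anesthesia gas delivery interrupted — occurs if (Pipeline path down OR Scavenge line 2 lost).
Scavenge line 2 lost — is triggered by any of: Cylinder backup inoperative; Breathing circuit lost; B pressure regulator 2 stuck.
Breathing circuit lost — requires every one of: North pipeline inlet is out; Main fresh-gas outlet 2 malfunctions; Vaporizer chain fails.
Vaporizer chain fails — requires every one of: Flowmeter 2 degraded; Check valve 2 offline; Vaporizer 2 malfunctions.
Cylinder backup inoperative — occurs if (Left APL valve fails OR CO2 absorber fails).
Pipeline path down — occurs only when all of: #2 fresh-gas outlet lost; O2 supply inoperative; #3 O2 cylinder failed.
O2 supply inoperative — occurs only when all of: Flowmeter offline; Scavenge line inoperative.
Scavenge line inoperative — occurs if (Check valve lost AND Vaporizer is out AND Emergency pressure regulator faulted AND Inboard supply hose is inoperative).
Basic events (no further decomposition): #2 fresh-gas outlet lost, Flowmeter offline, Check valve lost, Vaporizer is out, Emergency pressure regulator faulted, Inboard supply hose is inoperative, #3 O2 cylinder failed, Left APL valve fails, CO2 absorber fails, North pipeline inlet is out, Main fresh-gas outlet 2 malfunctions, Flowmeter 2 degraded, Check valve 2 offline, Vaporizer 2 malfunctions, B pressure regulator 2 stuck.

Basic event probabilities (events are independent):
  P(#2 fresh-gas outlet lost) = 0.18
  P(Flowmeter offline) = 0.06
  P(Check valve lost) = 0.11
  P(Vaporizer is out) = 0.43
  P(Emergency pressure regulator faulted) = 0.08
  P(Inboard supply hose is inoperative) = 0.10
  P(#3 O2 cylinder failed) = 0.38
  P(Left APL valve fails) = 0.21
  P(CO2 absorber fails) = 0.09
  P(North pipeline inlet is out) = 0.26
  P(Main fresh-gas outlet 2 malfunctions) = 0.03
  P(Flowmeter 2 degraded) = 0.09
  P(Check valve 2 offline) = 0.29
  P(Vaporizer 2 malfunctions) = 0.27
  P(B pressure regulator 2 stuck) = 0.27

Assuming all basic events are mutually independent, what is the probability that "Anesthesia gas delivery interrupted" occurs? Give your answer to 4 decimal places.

0.4752

P(Scavenge line inoperative) [AND] = 0.11 × 0.43 × 0.08 × 0.10 = 0.000378
P(O2 supply inoperative) [AND] = 0.06 × 0.000378 = 0.000023
P(Pipeline path down) [AND] = 0.18 × 0.000023 × 0.38 = 0.000002
P(Cylinder backup inoperative) [OR] = 1 − (1−0.21) × (1−0.09) = 0.281100
P(Vaporizer chain fails) [AND] = 0.09 × 0.29 × 0.27 = 0.007047
P(Breathing circuit lost) [AND] = 0.26 × 0.03 × 0.007047 = 0.000055
P(Scavenge line 2 lost) [OR] = 1 − (1−0.281100) × (1−0.000055) × (1−0.27) = 0.475232
P(Anesthesia gas delivery interrupted) [OR] = 1 − (1−0.000002) × (1−0.475232) = 0.475233
Rounded to 4 decimal places: P(Anesthesia gas delivery interrupted) ≈ 0.4752.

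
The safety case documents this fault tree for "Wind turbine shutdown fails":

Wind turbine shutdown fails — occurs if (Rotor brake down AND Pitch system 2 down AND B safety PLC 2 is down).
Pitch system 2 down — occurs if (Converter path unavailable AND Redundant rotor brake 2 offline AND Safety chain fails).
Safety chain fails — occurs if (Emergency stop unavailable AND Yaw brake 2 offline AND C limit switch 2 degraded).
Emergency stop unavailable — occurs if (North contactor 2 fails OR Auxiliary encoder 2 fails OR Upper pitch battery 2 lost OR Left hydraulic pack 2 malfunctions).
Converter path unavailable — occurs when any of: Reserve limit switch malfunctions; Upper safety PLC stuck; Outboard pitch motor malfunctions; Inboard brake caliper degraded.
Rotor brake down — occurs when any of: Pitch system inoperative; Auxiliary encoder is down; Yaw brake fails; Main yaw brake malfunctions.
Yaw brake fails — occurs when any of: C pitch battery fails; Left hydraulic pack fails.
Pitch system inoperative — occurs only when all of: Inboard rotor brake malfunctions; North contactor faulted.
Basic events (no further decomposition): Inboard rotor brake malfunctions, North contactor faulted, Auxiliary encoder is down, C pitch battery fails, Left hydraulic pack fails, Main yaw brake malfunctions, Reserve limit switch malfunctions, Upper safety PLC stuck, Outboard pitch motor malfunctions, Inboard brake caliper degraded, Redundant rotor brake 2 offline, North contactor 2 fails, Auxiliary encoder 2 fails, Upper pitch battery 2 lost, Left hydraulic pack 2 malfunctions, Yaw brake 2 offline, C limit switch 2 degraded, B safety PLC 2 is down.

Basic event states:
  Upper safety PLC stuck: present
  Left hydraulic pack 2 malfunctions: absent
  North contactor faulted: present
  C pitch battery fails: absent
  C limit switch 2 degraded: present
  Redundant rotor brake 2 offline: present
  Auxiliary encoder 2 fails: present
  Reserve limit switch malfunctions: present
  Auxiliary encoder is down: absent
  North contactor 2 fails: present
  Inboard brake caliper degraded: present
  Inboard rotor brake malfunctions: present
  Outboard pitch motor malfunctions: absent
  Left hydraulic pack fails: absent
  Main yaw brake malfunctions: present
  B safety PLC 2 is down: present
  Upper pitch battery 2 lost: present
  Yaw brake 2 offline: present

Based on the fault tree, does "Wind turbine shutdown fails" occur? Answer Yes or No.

Yes

Pitch system inoperative [AND]: Inboard rotor brake malfunctions=occurs, North contactor faulted=occurs → all inputs occur → occurs.
Yaw brake fails [OR]: C pitch battery fails=not, Left hydraulic pack fails=not → no input occurs → does not occur.
Rotor brake down [OR]: Pitch system inoperative=occurs, Auxiliary encoder is down=not, Yaw brake fails=not, Main yaw brake malfunctions=occurs → at least one input occurs → occurs.
Converter path unavailable [OR]: Reserve limit switch malfunctions=occurs, Upper safety PLC stuck=occurs, Outboard pitch motor malfunctions=not, Inboard brake caliper degraded=occurs → at least one input occurs → occurs.
Emergency stop unavailable [OR]: North contactor 2 fails=occurs, Auxiliary encoder 2 fails=occurs, Upper pitch battery 2 lost=occurs, Left hydraulic pack 2 malfunctions=not → at least one input occurs → occurs.
Safety chain fails [AND]: Emergency stop unavailable=occurs, Yaw brake 2 offline=occurs, C limit switch 2 degraded=occurs → all inputs occur → occurs.
Pitch system 2 down [AND]: Converter path unavailable=occurs, Redundant rotor brake 2 offline=occurs, Safety chain fails=occurs → all inputs occur → occurs.
Wind turbine shutdown fails [AND]: Rotor brake down=occurs, Pitch system 2 down=occurs, B safety PLC 2 is down=occurs → all inputs occur → occurs.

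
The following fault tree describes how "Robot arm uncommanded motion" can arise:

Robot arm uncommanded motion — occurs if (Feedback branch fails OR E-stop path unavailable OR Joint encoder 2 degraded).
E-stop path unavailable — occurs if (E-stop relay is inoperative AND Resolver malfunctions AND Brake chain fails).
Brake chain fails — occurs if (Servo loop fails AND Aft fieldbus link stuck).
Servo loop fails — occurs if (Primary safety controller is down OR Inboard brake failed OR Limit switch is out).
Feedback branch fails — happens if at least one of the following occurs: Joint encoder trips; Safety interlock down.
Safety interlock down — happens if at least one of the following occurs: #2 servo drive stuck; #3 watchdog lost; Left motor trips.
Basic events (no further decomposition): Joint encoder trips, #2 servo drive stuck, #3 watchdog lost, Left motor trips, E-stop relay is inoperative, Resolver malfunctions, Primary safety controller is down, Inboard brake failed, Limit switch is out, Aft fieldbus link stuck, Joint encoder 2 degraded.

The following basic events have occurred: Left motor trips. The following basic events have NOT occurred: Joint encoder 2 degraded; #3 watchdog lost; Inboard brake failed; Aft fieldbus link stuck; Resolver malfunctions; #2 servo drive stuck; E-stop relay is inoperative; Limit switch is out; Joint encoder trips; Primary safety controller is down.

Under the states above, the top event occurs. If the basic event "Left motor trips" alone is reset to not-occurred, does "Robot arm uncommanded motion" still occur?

No

Counterfactual: set "Left motor trips" to not occurred.
Safety interlock down [OR]: #2 servo drive stuck=not, #3 watchdog lost=not, Left motor trips=not → no input occurs → does not occur.
Feedback branch fails [OR]: Joint encoder trips=not, Safety interlock down=not → no input occurs → does not occur.
Servo loop fails [OR]: Primary safety controller is down=not, Inboard brake failed=not, Limit switch is out=not → no input occurs → does not occur.
Brake chain fails [AND]: Servo loop fails=not, Aft fieldbus link stuck=not → not all inputs occur → does not occur.
E-stop path unavailable [AND]: E-stop relay is inoperative=not, Resolver malfunctions=not, Brake chain fails=not → not all inputs occur → does not occur.
Robot arm uncommanded motion [OR]: Feedback branch fails=not, E-stop path unavailable=not, Joint encoder 2 degraded=not → no input occurs → does not occur.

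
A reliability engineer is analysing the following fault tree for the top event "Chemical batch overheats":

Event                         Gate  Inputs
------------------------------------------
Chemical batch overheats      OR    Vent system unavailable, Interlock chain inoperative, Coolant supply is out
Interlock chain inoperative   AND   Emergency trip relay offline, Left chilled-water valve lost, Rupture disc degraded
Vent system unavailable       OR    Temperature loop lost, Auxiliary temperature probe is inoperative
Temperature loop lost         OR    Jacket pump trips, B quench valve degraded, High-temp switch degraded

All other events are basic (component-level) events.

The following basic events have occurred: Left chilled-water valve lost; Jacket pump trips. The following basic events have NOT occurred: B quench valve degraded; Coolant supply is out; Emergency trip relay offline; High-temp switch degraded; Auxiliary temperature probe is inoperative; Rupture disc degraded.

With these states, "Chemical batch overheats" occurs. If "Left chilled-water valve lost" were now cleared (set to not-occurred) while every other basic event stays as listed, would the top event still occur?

Yes

Counterfactual: set "Left chilled-water valve lost" to not occurred.
Temperature loop lost [OR]: Jacket pump trips=occurs, B quench valve degraded=not, High-temp switch degraded=not → at least one input occurs → occurs.
Vent system unavailable [OR]: Temperature loop lost=occurs, Auxiliary temperature probe is inoperative=not → at least one input occurs → occurs.
Interlock chain inoperative [AND]: Emergency trip relay offline=not, Left chilled-water valve lost=not, Rupture disc degraded=not → not all inputs occur → does not occur.
Chemical batch overheats [OR]: Vent system unavailable=occurs, Interlock chain inoperative=not, Coolant supply is out=not → at least one input occurs → occurs.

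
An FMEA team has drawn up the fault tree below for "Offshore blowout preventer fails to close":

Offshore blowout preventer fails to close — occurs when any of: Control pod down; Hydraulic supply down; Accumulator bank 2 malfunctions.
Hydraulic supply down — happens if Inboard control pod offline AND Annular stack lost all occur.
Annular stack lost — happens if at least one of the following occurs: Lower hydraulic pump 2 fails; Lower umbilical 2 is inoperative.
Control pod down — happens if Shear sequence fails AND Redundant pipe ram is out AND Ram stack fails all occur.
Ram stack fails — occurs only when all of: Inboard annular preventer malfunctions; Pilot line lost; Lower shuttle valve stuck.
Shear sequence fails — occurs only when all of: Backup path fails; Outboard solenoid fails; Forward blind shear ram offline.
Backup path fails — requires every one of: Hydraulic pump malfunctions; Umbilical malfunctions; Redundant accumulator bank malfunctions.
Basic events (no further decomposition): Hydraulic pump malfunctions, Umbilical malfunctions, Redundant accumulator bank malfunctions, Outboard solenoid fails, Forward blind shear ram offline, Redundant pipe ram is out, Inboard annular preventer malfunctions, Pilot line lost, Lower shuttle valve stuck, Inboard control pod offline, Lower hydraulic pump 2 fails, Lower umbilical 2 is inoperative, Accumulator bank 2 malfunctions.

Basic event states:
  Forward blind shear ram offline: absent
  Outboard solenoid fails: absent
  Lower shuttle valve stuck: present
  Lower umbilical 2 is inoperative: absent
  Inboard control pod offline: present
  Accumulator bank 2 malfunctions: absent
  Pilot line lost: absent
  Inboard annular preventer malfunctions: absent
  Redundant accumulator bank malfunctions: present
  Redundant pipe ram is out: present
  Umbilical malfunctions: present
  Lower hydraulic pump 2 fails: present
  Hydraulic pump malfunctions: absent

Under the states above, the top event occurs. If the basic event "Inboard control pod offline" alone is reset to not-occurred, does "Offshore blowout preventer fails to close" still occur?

Counterfactual: set "Inboard control pod offline" to not occurred.
Backup path fails [AND]: Hydraulic pump malfunctions=not, Umbilical malfunctions=occurs, Redundant accumulator bank malfunctions=occurs → not all inputs occur → does not occur.
Shear sequence fails [AND]: Backup path fails=not, Outboard solenoid fails=not, Forward blind shear ram offline=not → not all inputs occur → does not occur.
Ram stack fails [AND]: Inboard annular preventer malfunctions=not, Pilot line lost=not, Lower shuttle valve stuck=occurs → not all inputs occur → does not occur.
Control pod down [AND]: Shear sequence fails=not, Redundant pipe ram is out=occurs, Ram stack fails=not → not all inputs occur → does not occur.
Annular stack lost [OR]: Lower hydraulic pump 2 fails=occurs, Lower umbilical 2 is inoperative=not → at least one input occurs → occurs.
Hydraulic supply down [AND]: Inboard control pod offline=not, Annular stack lost=occurs → not all inputs occur → does not occur.
Offshore blowout preventer fails to close [OR]: Control pod down=not, Hydraulic supply down=not, Accumulator bank 2 malfunctions=not → no input occurs → does not occur.

No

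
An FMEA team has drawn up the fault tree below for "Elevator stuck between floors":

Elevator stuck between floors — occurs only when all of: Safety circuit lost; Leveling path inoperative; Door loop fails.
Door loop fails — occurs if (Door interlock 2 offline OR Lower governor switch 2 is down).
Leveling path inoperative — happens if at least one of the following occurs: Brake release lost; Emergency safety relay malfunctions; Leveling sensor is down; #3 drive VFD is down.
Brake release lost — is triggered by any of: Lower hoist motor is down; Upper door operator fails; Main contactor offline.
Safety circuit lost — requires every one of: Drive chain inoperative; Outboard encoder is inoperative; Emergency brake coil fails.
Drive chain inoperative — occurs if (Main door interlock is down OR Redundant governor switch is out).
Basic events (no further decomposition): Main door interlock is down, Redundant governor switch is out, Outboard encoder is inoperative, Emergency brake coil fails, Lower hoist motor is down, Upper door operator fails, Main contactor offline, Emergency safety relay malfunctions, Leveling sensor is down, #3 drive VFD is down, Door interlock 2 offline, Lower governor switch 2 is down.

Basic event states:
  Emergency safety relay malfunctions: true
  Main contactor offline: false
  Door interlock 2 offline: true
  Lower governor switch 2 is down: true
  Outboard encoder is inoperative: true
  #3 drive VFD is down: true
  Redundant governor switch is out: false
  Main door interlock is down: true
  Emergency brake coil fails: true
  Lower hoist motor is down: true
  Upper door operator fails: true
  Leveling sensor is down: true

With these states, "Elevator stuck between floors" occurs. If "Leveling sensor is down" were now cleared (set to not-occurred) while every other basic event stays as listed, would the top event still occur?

Yes

Counterfactual: set "Leveling sensor is down" to not occurred.
Drive chain inoperative [OR]: Main door interlock is down=occurs, Redundant governor switch is out=not → at least one input occurs → occurs.
Safety circuit lost [AND]: Drive chain inoperative=occurs, Outboard encoder is inoperative=occurs, Emergency brake coil fails=occurs → all inputs occur → occurs.
Brake release lost [OR]: Lower hoist motor is down=occurs, Upper door operator fails=occurs, Main contactor offline=not → at least one input occurs → occurs.
Leveling path inoperative [OR]: Brake release lost=occurs, Emergency safety relay malfunctions=occurs, Leveling sensor is down=not, #3 drive VFD is down=occurs → at least one input occurs → occurs.
Door loop fails [OR]: Door interlock 2 offline=occurs, Lower governor switch 2 is down=occurs → at least one input occurs → occurs.
Elevator stuck between floors [AND]: Safety circuit lost=occurs, Leveling path inoperative=occurs, Door loop fails=occurs → all inputs occur → occurs.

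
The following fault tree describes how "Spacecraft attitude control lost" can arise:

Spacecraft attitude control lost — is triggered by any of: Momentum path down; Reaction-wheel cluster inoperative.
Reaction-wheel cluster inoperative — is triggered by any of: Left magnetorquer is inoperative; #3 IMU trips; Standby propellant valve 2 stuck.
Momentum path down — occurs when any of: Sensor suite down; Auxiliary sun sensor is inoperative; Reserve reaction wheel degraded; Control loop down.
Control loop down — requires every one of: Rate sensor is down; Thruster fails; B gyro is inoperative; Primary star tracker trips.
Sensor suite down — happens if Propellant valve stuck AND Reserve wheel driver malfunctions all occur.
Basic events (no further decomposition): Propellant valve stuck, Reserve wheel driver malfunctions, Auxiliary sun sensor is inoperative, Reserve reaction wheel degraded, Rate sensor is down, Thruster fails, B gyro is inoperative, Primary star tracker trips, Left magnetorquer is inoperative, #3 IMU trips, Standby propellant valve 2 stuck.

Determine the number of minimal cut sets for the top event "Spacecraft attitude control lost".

Sensor suite down [AND]: one cut set from each child combined → 1 × 1 = 1 cut set(s).
Control loop down [AND]: one cut set from each child combined → 1 × 1 × 1 × 1 = 1 cut set(s).
Momentum path down [OR]: union of children's cut sets → 4 cut set(s).
Reaction-wheel cluster inoperative [OR]: union of children's cut sets → 3 cut set(s).
Spacecraft attitude control lost [OR]: union of children's cut sets → 7 cut set(s).
Minimal cut sets: {Propellant valve stuck, Reserve wheel driver malfunctions}; {Auxiliary sun sensor is inoperative}; {Reserve reaction wheel degraded}; {B gyro is inoperative, Primary star tracker trips, Rate sensor is down, Thruster fails}; {Left magnetorquer is inoperative}; {#3 IMU trips}; {Standby propellant valve 2 stuck}.

7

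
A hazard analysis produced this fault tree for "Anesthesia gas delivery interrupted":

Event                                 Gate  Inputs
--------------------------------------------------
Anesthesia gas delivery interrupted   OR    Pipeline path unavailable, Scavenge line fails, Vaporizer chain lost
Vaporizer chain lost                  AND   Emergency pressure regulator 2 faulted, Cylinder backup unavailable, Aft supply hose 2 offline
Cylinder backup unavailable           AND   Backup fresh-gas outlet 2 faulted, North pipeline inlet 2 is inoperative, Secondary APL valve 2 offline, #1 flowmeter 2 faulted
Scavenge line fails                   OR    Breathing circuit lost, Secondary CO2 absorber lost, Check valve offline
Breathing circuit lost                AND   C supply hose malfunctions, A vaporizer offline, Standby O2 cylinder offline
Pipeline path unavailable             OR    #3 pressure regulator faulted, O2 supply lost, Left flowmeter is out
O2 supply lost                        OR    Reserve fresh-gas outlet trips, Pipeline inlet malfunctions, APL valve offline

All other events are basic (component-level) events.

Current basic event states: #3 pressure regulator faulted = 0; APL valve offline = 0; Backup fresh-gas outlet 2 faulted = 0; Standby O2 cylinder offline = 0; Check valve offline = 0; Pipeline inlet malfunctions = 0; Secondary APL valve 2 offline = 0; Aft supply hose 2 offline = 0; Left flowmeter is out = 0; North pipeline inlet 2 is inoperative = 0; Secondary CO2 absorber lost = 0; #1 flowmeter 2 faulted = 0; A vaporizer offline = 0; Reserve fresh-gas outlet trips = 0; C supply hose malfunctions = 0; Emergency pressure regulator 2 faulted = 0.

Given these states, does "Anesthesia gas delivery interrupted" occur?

No

O2 supply lost [OR]: Reserve fresh-gas outlet trips=not, Pipeline inlet malfunctions=not, APL valve offline=not → no input occurs → does not occur.
Pipeline path unavailable [OR]: #3 pressure regulator faulted=not, O2 supply lost=not, Left flowmeter is out=not → no input occurs → does not occur.
Breathing circuit lost [AND]: C supply hose malfunctions=not, A vaporizer offline=not, Standby O2 cylinder offline=not → not all inputs occur → does not occur.
Scavenge line fails [OR]: Breathing circuit lost=not, Secondary CO2 absorber lost=not, Check valve offline=not → no input occurs → does not occur.
Cylinder backup unavailable [AND]: Backup fresh-gas outlet 2 faulted=not, North pipeline inlet 2 is inoperative=not, Secondary APL valve 2 offline=not, #1 flowmeter 2 faulted=not → not all inputs occur → does not occur.
Vaporizer chain lost [AND]: Emergency pressure regulator 2 faulted=not, Cylinder backup unavailable=not, Aft supply hose 2 offline=not → not all inputs occur → does not occur.
Anesthesia gas delivery interrupted [OR]: Pipeline path unavailable=not, Scavenge line fails=not, Vaporizer chain lost=not → no input occurs → does not occur.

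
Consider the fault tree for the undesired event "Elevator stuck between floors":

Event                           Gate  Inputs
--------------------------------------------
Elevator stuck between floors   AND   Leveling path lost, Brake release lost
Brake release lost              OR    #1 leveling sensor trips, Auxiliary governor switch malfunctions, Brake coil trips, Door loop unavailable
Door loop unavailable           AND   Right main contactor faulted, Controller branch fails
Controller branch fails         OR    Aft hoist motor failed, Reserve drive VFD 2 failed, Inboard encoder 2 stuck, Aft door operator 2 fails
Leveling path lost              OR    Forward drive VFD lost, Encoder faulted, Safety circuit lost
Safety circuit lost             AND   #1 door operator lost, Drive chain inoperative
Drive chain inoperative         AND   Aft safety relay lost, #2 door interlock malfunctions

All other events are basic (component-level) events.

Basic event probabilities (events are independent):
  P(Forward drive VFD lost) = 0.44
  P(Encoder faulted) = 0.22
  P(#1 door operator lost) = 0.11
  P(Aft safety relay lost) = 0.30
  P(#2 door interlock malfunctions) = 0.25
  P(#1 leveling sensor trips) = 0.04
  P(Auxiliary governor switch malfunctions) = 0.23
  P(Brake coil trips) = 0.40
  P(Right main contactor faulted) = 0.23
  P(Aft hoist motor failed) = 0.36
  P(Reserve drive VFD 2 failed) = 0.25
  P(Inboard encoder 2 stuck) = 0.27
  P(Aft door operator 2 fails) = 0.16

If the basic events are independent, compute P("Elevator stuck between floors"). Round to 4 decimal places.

P(Drive chain inoperative) [AND] = 0.30 × 0.25 = 0.075000
P(Safety circuit lost) [AND] = 0.11 × 0.075000 = 0.008250
P(Leveling path lost) [OR] = 1 − (1−0.44) × (1−0.22) × (1−0.008250) = 0.566804
P(Controller branch fails) [OR] = 1 − (1−0.36) × (1−0.25) × (1−0.27) × (1−0.16) = 0.705664
P(Door loop unavailable) [AND] = 0.23 × 0.705664 = 0.162303
P(Brake release lost) [OR] = 1 − (1−0.04) × (1−0.23) × (1−0.40) × (1−0.162303) = 0.628465
P(Elevator stuck between floors) [AND] = 0.566804 × 0.628465 = 0.356216
Rounded to 4 decimal places: P(Elevator stuck between floors) ≈ 0.3562.

0.3562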